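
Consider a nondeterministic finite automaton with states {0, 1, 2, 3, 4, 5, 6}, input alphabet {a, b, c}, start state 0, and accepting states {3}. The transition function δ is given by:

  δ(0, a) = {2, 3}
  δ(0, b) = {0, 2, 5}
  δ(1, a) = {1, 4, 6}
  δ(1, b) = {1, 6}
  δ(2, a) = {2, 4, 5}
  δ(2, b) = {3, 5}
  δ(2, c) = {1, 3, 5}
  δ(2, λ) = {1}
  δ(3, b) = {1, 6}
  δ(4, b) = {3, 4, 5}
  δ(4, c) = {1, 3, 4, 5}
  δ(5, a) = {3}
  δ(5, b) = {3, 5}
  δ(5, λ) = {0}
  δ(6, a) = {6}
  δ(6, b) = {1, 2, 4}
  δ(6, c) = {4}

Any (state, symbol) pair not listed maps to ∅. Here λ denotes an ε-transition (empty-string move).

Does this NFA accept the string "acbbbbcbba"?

Start in {0}.
Read 'a': {0} → {1, 2, 3}.
Read 'c': {1, 2, 3} → {0, 1, 3, 5}.
Read 'b': {0, 1, 3, 5} → {0, 1, 2, 3, 5, 6}.
Read 'b': {0, 1, 2, 3, 5, 6} → {0, 1, 2, 3, 4, 5, 6}.
Read 'b': {0, 1, 2, 3, 4, 5, 6} → {0, 1, 2, 3, 4, 5, 6}.
Read 'b': {0, 1, 2, 3, 4, 5, 6} → {0, 1, 2, 3, 4, 5, 6}.
Read 'c': {0, 1, 2, 3, 4, 5, 6} → {0, 1, 3, 4, 5}.
Read 'b': {0, 1, 3, 4, 5} → {0, 1, 2, 3, 4, 5, 6}.
Read 'b': {0, 1, 2, 3, 4, 5, 6} → {0, 1, 2, 3, 4, 5, 6}.
Read 'a': {0, 1, 2, 3, 4, 5, 6} → {0, 1, 2, 3, 4, 5, 6}.
The final set {0, 1, 2, 3, 4, 5, 6} contains the accepting state 3.

Yes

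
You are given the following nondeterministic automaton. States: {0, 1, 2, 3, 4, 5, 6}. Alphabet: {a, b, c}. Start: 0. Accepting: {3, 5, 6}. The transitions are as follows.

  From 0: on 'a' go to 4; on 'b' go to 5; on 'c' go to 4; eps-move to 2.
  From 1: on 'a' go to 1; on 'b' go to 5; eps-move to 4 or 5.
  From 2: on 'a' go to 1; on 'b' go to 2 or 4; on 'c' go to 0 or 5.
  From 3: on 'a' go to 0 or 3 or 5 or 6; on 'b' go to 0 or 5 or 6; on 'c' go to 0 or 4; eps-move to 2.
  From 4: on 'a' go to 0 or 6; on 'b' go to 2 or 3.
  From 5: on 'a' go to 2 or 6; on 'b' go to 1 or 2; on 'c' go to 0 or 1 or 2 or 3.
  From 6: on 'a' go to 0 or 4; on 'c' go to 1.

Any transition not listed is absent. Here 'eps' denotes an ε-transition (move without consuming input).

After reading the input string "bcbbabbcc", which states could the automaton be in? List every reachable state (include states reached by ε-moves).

{0, 1, 2, 3, 4, 5}

Start: ε-closure({0}) = {0, 2}.
Read 'b': 0→{5}, 2→{2, 4}; now {2, 4, 5}.
Read 'c': 2→{0, 5}, 4→∅, 5→{0, 1, 2, 3}; union {0, 1, 2, 3, 5}; ε-closure = {0, 1, 2, 3, 4, 5}.
Read 'b': 0→{5}, 1→{5}, 2→{2, 4}, 3→{0, 5, 6}, 4→{2, 3}, 5→{1, 2}; now {0, 1, 2, 3, 4, 5, 6}.
Read 'b': 0→{5}, 1→{5}, 2→{2, 4}, 3→{0, 5, 6}, 4→{2, 3}, 5→{1, 2}, 6→∅; now {0, 1, 2, 3, 4, 5, 6}.
Read 'a': 0→{4}, 1→{1}, 2→{1}, 3→{0, 3, 5, 6}, 4→{0, 6}, 5→{2, 6}, 6→{0, 4}; now {0, 1, 2, 3, 4, 5, 6}.
Read 'b': 0→{5}, 1→{5}, 2→{2, 4}, 3→{0, 5, 6}, 4→{2, 3}, 5→{1, 2}, 6→∅; now {0, 1, 2, 3, 4, 5, 6}.
Read 'b': 0→{5}, 1→{5}, 2→{2, 4}, 3→{0, 5, 6}, 4→{2, 3}, 5→{1, 2}, 6→∅; now {0, 1, 2, 3, 4, 5, 6}.
Read 'c': 0→{4}, 1→∅, 2→{0, 5}, 3→{0, 4}, 4→∅, 5→{0, 1, 2, 3}, 6→{1}; now {0, 1, 2, 3, 4, 5}.
Read 'c': 0→{4}, 1→∅, 2→{0, 5}, 3→{0, 4}, 4→∅, 5→{0, 1, 2, 3}; now {0, 1, 2, 3, 4, 5}.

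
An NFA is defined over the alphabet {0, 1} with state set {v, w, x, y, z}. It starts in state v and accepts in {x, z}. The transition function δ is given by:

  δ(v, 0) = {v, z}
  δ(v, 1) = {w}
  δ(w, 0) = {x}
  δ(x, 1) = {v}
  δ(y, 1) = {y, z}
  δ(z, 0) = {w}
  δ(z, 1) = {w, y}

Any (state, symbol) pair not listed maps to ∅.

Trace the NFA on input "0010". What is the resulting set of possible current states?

Start in {v}.
Read '0': v→{v, z}; now {v, z}.
Read '0': v→{v, z}, z→{w}; now {v, w, z}.
Read '1': v→{w}, w→∅, z→{w, y}; now {w, y}.
Read '0': w→{x}, y→∅; now {x}.

{x}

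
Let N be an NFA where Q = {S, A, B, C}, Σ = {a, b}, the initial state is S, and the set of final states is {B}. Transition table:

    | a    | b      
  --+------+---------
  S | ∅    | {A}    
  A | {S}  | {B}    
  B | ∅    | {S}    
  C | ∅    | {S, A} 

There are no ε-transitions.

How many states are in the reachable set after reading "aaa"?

0

Start in {S}.
Read 'a': {S} → ∅.
The set is empty and remains empty for the remaining 2 symbols.
That set has 0 states.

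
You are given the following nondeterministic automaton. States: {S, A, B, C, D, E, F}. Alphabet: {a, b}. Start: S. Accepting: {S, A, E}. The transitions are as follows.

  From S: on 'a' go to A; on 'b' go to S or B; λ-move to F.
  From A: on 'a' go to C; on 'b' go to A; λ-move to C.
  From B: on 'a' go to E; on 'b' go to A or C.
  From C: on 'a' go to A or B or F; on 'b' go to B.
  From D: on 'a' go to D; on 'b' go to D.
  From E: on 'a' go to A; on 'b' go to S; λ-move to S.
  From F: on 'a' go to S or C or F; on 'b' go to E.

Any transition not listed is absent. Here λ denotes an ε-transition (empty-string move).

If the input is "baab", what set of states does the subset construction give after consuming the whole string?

Start: ε-closure({S}) = {S, F}.
Read 'b': S→{S, B}, F→{E}; union {S, B, E}; ε-closure = {S, B, E, F}.
Read 'a': S→{A}, B→{E}, E→{A}, F→{S, C, F}; now {S, A, C, E, F}.
Read 'a': S→{A}, A→{C}, C→{A, B, F}, E→{A}, F→{S, C, F}; now {S, A, B, C, F}.
Read 'b': S→{S, B}, A→{A}, B→{A, C}, C→{B}, F→{E}; union {S, A, B, C, E}; ε-closure = {S, A, B, C, E, F}.

{S, A, B, C, E, F}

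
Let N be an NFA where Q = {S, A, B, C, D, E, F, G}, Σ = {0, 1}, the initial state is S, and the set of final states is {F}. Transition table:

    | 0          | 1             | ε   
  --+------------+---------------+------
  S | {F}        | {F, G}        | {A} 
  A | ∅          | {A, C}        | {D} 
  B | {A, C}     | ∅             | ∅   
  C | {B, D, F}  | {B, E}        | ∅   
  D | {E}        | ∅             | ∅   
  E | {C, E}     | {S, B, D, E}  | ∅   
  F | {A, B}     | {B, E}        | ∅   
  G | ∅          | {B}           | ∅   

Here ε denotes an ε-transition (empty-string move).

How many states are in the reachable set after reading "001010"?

6

Start: ε-closure({S}) = {S, A, D}.
Read '0': S→{F}, A→∅, D→{E}; now {E, F}.
Read '0': E→{C, E}, F→{A, B}; union {A, B, C, E}; ε-closure = {A, B, C, D, E}.
Read '1': A→{A, C}, B→∅, C→{B, E}, D→∅, E→{S, B, D, E}; now {S, A, B, C, D, E}.
Read '0': S→{F}, A→∅, B→{A, C}, C→{B, D, F}, D→{E}, E→{C, E}; now {A, B, C, D, E, F}.
Read '1': A→{A, C}, B→∅, C→{B, E}, D→∅, E→{S, B, D, E}, F→{B, E}; now {S, A, B, C, D, E}.
Read '0': S→{F}, A→∅, B→{A, C}, C→{B, D, F}, D→{E}, E→{C, E}; now {A, B, C, D, E, F}.
That set has 6 states.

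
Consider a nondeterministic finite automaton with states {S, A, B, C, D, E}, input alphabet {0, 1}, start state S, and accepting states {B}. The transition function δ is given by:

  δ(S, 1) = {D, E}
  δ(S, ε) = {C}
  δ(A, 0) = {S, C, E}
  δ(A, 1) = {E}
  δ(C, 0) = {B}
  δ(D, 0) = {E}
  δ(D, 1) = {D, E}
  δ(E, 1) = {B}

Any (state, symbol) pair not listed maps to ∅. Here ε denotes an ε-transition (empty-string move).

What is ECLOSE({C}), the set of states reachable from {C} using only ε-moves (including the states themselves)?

Begin with {C}.
No ε-moves leave this set, so the closure equals the set itself.

{C}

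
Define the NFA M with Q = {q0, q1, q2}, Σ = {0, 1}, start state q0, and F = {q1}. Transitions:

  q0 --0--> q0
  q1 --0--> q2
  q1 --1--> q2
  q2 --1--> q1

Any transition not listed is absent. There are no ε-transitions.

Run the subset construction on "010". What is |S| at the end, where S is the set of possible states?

Start in {q0}.
Read '0': q0→{q0}; now {q0}.
Read '1': q0→∅; now ∅.
The set is empty and remains empty for the remaining 1 symbol.
That set has 0 states.

0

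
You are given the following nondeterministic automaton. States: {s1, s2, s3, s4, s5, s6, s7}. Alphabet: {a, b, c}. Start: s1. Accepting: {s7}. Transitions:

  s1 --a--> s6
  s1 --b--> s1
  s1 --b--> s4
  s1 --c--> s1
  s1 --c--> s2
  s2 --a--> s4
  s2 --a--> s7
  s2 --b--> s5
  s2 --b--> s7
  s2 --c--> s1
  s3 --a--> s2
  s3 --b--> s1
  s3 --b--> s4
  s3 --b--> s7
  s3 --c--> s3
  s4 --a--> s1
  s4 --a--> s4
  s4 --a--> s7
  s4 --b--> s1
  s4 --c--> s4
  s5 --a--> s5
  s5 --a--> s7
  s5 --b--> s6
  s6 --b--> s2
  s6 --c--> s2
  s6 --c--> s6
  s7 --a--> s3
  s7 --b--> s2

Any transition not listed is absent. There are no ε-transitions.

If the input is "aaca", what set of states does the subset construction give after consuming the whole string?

Start in {s1}.
Read 'a': {s1} → {s6}.
Read 'a': {s6} → ∅.
The set is empty and remains empty for the remaining 2 symbols.

∅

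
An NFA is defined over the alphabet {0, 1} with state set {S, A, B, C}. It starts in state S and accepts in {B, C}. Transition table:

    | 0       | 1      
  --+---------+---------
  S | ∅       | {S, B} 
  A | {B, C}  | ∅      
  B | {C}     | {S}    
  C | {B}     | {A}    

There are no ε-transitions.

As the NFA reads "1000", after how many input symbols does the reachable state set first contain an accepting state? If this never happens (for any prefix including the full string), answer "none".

Start in {S}.
Read '1': S→{S, B}; now {S, B}.
None of the earlier sets intersect F, but {S, B} does.

1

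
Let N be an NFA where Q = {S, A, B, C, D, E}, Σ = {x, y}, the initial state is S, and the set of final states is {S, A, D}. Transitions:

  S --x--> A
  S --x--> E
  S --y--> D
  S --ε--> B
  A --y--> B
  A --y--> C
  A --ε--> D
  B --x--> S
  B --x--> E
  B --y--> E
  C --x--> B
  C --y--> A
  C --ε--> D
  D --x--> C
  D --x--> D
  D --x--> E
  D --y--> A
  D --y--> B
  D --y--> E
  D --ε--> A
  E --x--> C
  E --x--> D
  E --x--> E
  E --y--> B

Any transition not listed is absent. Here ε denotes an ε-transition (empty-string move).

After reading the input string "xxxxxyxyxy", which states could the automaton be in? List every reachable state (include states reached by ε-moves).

Start: ε-closure({S}) = {S, B}.
Read 'x': S→{A, E}, B→{S, E}; union {S, A, E}; ε-closure = {S, A, B, D, E}.
Read 'x': S→{A, E}, A→∅, B→{S, E}, D→{C, D, E}, E→{C, D, E}; union {S, A, C, D, E}; ε-closure = {S, A, B, C, D, E}.
Read 'x': S→{A, E}, A→∅, B→{S, E}, C→{B}, D→{C, D, E}, E→{C, D, E}; now {S, A, B, C, D, E}.
Read 'x': S→{A, E}, A→∅, B→{S, E}, C→{B}, D→{C, D, E}, E→{C, D, E}; now {S, A, B, C, D, E}.
Read 'x': S→{A, E}, A→∅, B→{S, E}, C→{B}, D→{C, D, E}, E→{C, D, E}; now {S, A, B, C, D, E}.
Read 'y': S→{D}, A→{B, C}, B→{E}, C→{A}, D→{A, B, E}, E→{B}; now {A, B, C, D, E}.
Read 'x': A→∅, B→{S, E}, C→{B}, D→{C, D, E}, E→{C, D, E}; union {S, B, C, D, E}; ε-closure = {S, A, B, C, D, E}.
Read 'y': S→{D}, A→{B, C}, B→{E}, C→{A}, D→{A, B, E}, E→{B}; now {A, B, C, D, E}.
Read 'x': A→∅, B→{S, E}, C→{B}, D→{C, D, E}, E→{C, D, E}; union {S, B, C, D, E}; ε-closure = {S, A, B, C, D, E}.
Read 'y': S→{D}, A→{B, C}, B→{E}, C→{A}, D→{A, B, E}, E→{B}; now {A, B, C, D, E}.

{A, B, C, D, E}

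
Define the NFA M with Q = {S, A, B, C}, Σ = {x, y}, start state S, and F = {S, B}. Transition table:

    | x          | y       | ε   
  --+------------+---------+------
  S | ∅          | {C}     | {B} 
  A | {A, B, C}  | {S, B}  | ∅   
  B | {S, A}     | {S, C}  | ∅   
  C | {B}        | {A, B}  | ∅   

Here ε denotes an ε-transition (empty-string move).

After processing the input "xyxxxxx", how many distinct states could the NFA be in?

Start: ε-closure({S}) = {S, B}.
Read 'x': S→∅, B→{S, A}; union {S, A}; ε-closure = {S, A, B}.
Read 'y': S→{C}, A→{S, B}, B→{S, C}; now {S, B, C}.
Read 'x': S→∅, B→{S, A}, C→{B}; now {S, A, B}.
Read 'x': S→∅, A→{A, B, C}, B→{S, A}; now {S, A, B, C}.
Read 'x': S→∅, A→{A, B, C}, B→{S, A}, C→{B}; now {S, A, B, C}.
Read 'x': S→∅, A→{A, B, C}, B→{S, A}, C→{B}; now {S, A, B, C}.
Read 'x': S→∅, A→{A, B, C}, B→{S, A}, C→{B}; now {S, A, B, C}.
That set has 4 states.

4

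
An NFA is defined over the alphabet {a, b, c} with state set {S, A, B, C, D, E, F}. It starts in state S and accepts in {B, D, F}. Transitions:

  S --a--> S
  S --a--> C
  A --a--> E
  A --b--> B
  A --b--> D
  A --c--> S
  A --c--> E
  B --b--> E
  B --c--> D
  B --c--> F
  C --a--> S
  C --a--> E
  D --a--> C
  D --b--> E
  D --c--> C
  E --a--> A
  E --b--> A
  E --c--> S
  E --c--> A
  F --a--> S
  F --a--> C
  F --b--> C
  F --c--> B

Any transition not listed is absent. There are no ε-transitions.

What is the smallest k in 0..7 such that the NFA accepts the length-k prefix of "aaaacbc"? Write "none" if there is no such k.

Start in {S}.
Read 'a': {S} → {S, C}.
Read 'a': {S, C} → {S, C, E}.
Read 'a': {S, C, E} → {S, A, C, E}.
Read 'a': {S, A, C, E} → {S, A, C, E}.
Read 'c': {S, A, C, E} → {S, A, E}.
Read 'b': {S, A, E} → {A, B, D}.
None of the earlier sets intersect F, but {A, B, D} does.

6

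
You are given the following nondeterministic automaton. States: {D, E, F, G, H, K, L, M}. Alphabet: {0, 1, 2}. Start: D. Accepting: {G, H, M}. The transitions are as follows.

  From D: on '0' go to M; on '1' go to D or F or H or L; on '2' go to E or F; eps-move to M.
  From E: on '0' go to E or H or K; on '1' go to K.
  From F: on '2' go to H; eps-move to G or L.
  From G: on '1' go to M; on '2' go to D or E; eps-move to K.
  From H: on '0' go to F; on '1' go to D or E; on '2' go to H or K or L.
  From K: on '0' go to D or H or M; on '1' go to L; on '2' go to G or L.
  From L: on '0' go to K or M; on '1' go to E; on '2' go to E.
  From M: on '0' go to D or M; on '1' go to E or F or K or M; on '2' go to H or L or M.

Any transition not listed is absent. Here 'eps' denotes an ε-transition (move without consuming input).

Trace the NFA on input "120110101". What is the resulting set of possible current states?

{D, E, F, G, H, K, L, M}

Start: ε-closure({D}) = {D, M}.
Read '1': {D, M} → {D, E, F, G, H, K, L, M}.
Read '2': {D, E, F, G, H, K, L, M} → {D, E, F, G, H, K, L, M}.
Read '0': {D, E, F, G, H, K, L, M} → {D, E, F, G, H, K, L, M}.
Read '1': {D, E, F, G, H, K, L, M} → {D, E, F, G, H, K, L, M}.
Read '1': {D, E, F, G, H, K, L, M} → {D, E, F, G, H, K, L, M}.
Read '0': {D, E, F, G, H, K, L, M} → {D, E, F, G, H, K, L, M}.
Read '1': {D, E, F, G, H, K, L, M} → {D, E, F, G, H, K, L, M}.
Read '0': {D, E, F, G, H, K, L, M} → {D, E, F, G, H, K, L, M}.
Read '1': {D, E, F, G, H, K, L, M} → {D, E, F, G, H, K, L, M}.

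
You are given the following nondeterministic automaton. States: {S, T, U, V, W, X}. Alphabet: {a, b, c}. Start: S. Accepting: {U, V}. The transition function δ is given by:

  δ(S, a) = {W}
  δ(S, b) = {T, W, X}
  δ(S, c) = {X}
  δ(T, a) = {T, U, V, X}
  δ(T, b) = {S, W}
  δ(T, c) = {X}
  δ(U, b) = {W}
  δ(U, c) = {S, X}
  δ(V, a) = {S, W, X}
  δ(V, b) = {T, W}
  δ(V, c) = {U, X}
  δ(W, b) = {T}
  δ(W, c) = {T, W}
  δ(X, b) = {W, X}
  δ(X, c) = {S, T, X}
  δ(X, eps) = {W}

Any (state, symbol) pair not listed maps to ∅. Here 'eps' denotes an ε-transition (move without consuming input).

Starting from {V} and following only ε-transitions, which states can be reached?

Begin with {V}.
No ε-moves leave this set, so the closure equals the set itself.

{V}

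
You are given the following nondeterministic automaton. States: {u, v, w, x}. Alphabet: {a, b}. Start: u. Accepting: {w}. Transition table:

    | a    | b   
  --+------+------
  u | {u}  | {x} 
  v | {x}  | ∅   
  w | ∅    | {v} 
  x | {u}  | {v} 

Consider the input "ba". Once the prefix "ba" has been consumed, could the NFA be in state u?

Start in {u}.
Read 'b': u→{x}; now {x}.
Read 'a': x→{u}; now {u}.
State u is in {u}.

Yes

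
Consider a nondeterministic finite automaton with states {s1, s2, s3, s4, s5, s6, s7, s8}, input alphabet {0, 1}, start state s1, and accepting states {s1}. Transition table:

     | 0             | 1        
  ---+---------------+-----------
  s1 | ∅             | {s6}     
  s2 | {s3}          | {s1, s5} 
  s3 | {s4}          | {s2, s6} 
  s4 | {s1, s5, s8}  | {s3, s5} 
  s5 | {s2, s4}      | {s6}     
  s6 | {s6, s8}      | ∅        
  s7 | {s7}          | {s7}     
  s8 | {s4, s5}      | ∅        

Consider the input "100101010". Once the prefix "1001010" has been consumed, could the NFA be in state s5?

No

Start in {s1}.
Read '1': {s1} → {s6}.
Read '0': {s6} → {s6, s8}.
Read '0': {s6, s8} → {s4, s5, s6, s8}.
Read '1': {s4, s5, s6, s8} → {s3, s5, s6}.
Read '0': {s3, s5, s6} → {s2, s4, s6, s8}.
Read '1': {s2, s4, s6, s8} → {s1, s3, s5}.
Read '0': {s1, s3, s5} → {s2, s4}.
State s5 is not in {s2, s4}.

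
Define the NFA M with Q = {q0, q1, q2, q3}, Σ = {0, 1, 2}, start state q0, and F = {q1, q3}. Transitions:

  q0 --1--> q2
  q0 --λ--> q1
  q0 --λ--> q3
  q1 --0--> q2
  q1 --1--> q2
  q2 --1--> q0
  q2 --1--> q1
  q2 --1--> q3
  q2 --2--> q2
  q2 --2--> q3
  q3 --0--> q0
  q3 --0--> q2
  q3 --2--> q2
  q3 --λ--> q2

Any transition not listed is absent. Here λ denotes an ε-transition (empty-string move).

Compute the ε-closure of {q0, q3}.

{q0, q1, q2, q3}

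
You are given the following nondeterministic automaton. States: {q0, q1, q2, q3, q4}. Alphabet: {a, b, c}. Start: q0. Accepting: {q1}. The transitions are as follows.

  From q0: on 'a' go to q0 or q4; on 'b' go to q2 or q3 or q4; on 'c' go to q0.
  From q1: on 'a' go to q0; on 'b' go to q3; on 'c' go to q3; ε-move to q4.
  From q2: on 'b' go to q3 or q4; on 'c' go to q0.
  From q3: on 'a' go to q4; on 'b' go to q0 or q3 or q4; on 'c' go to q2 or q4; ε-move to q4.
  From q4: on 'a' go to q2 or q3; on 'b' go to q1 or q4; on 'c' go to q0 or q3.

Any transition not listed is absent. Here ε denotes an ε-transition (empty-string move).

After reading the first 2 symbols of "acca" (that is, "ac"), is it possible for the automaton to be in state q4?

Yes

Start in {q0}.
Read 'a': {q0} → {q0, q4}.
Read 'c': {q0, q4} → {q0, q3, q4}.
State q4 is in {q0, q3, q4}.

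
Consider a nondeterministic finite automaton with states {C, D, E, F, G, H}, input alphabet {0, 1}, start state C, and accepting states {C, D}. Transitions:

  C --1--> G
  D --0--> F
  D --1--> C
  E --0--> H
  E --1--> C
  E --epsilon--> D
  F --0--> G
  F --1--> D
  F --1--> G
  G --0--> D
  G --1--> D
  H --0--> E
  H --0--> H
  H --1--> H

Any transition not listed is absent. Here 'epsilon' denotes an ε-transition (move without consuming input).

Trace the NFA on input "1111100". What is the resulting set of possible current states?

Start in {C}.
Read '1': {C} → {G}.
Read '1': {G} → {D}.
Read '1': {D} → {C}.
Read '1': {C} → {G}.
Read '1': {G} → {D}.
Read '0': {D} → {F}.
Read '0': {F} → {G}.

{G}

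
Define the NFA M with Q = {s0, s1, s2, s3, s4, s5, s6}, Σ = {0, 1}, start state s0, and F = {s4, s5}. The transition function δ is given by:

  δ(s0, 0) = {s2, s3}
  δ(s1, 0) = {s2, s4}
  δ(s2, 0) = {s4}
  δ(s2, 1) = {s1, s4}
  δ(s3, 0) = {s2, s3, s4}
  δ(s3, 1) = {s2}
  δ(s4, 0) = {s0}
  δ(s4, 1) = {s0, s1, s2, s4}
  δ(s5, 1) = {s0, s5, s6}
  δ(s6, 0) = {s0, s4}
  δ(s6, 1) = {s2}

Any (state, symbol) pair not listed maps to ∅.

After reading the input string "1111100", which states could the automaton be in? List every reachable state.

Start in {s0}.
Read '1': s0→∅; now ∅.
The set is empty and remains empty for the remaining 6 symbols.

∅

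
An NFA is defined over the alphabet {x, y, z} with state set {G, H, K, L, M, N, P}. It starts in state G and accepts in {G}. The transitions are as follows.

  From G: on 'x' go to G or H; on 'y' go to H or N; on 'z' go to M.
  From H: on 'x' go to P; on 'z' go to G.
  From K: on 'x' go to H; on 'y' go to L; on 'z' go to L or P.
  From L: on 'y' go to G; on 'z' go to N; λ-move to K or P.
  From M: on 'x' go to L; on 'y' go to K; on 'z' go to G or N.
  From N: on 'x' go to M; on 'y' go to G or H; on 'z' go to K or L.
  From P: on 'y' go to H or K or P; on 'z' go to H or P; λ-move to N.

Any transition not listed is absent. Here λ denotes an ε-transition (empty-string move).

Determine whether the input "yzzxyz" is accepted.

Start in {G}.
Read 'y': G→{H, N}; now {H, N}.
Read 'z': H→{G}, N→{K, L}; union {G, K, L}; ε-closure = {G, K, L, N, P}.
Read 'z': G→{M}, K→{L, P}, L→{N}, N→{K, L}, P→{H, P}; now {H, K, L, M, N, P}.
Read 'x': H→{P}, K→{H}, L→∅, M→{L}, N→{M}, P→∅; union {H, L, M, P}; ε-closure = {H, K, L, M, N, P}.
Read 'y': H→∅, K→{L}, L→{G}, M→{K}, N→{G, H}, P→{H, K, P}; union {G, H, K, L, P}; ε-closure = {G, H, K, L, N, P}.
Read 'z': G→{M}, H→{G}, K→{L, P}, L→{N}, N→{K, L}, P→{H, P}; now {G, H, K, L, M, N, P}.
The final set {G, H, K, L, M, N, P} contains the accepting state G.

Yes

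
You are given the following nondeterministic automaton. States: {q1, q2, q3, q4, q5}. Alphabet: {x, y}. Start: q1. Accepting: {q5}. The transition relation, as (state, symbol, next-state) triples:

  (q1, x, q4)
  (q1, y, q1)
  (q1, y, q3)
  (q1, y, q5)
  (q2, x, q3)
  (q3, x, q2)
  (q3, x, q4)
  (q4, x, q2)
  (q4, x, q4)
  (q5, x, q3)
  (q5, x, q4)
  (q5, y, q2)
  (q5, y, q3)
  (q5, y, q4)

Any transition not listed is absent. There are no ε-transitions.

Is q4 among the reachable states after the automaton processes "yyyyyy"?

Yes

Start in {q1}.
Read 'y': q1→{q1, q3, q5}; now {q1, q3, q5}.
Read 'y': q1→{q1, q3, q5}, q3→∅, q5→{q2, q3, q4}; now {q1, q2, q3, q4, q5}.
Read 'y': q1→{q1, q3, q5}, q2→∅, q3→∅, q4→∅, q5→{q2, q3, q4}; now {q1, q2, q3, q4, q5}.
Read 'y': q1→{q1, q3, q5}, q2→∅, q3→∅, q4→∅, q5→{q2, q3, q4}; now {q1, q2, q3, q4, q5}.
Read 'y': q1→{q1, q3, q5}, q2→∅, q3→∅, q4→∅, q5→{q2, q3, q4}; now {q1, q2, q3, q4, q5}.
Read 'y': q1→{q1, q3, q5}, q2→∅, q3→∅, q4→∅, q5→{q2, q3, q4}; now {q1, q2, q3, q4, q5}.
State q4 is in {q1, q2, q3, q4, q5}.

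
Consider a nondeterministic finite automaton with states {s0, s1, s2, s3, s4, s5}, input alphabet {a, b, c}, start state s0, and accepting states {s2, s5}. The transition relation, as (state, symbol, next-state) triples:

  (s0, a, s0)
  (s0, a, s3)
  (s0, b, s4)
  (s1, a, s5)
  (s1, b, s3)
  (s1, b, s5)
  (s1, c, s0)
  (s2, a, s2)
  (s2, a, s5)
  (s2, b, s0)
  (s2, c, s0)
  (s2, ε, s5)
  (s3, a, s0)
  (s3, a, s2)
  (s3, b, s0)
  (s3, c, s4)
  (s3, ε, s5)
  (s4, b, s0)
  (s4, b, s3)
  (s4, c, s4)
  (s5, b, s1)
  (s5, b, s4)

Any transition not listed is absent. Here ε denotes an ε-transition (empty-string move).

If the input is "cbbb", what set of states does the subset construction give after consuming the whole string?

Start in {s0}.
Read 'c': {s0} → ∅.
The set is empty and remains empty for the remaining 3 symbols.

∅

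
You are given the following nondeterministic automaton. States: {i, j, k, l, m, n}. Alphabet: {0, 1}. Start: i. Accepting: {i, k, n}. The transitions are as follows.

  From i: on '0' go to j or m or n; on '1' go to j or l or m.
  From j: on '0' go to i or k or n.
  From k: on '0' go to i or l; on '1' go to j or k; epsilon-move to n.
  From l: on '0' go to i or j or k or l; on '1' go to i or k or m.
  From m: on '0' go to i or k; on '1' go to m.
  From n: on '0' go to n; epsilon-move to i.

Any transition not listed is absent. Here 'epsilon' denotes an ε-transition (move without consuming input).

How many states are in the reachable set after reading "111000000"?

6

Start in {i}.
Read '1': i→{j, l, m}; now {j, l, m}.
Read '1': j→∅, l→{i, k, m}, m→{m}; union {i, k, m}; ε-closure = {i, k, m, n}.
Read '1': i→{j, l, m}, k→{j, k}, m→{m}, n→∅; union {j, k, l, m}; ε-closure = {i, j, k, l, m, n}.
Read '0': i→{j, m, n}, j→{i, k, n}, k→{i, l}, l→{i, j, k, l}, m→{i, k}, n→{n}; now {i, j, k, l, m, n}.
Read '0': i→{j, m, n}, j→{i, k, n}, k→{i, l}, l→{i, j, k, l}, m→{i, k}, n→{n}; now {i, j, k, l, m, n}.
Read '0': i→{j, m, n}, j→{i, k, n}, k→{i, l}, l→{i, j, k, l}, m→{i, k}, n→{n}; now {i, j, k, l, m, n}.
Read '0': i→{j, m, n}, j→{i, k, n}, k→{i, l}, l→{i, j, k, l}, m→{i, k}, n→{n}; now {i, j, k, l, m, n}.
Read '0': i→{j, m, n}, j→{i, k, n}, k→{i, l}, l→{i, j, k, l}, m→{i, k}, n→{n}; now {i, j, k, l, m, n}.
Read '0': i→{j, m, n}, j→{i, k, n}, k→{i, l}, l→{i, j, k, l}, m→{i, k}, n→{n}; now {i, j, k, l, m, n}.
That set has 6 states.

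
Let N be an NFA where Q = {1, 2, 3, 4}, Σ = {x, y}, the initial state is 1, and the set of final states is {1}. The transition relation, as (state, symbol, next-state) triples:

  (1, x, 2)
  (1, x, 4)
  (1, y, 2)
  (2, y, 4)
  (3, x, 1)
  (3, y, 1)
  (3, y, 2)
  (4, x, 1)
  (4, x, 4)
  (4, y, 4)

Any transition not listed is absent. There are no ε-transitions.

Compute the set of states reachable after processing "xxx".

Start in {1}.
Read 'x': 1→{2, 4}; now {2, 4}.
Read 'x': 2→∅, 4→{1, 4}; now {1, 4}.
Read 'x': 1→{2, 4}, 4→{1, 4}; now {1, 2, 4}.

{1, 2, 4}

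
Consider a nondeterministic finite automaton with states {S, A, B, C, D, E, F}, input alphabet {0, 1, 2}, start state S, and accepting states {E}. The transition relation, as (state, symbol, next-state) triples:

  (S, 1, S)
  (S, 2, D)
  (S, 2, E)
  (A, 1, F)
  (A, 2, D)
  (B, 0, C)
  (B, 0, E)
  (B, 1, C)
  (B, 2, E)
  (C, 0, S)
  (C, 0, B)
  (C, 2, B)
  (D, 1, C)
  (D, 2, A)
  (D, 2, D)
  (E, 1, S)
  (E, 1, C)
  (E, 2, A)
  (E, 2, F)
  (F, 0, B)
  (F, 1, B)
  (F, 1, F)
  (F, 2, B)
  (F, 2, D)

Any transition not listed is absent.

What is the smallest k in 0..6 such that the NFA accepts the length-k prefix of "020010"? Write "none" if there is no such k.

none

Start in {S}.
Read '0': {S} → ∅.
The set is empty and remains empty for the remaining 5 symbols.
No reachable set along the way intersects F.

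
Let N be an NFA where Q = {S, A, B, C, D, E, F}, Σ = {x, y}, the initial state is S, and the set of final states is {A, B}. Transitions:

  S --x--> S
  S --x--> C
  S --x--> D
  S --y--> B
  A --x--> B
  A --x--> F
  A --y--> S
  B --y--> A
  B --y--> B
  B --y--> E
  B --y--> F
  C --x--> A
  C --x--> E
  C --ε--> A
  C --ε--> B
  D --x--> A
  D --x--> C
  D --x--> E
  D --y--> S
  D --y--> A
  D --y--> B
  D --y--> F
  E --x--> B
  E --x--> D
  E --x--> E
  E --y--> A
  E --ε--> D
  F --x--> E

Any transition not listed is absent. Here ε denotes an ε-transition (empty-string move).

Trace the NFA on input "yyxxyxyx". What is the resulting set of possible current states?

{S, A, B, C, D, E, F}

Start in {S}.
Read 'y': {S} → {B}.
Read 'y': {B} → {A, B, D, E, F}.
Read 'x': {A, B, D, E, F} → {A, B, C, D, E, F}.
Read 'x': {A, B, C, D, E, F} → {A, B, C, D, E, F}.
Read 'y': {A, B, C, D, E, F} → {S, A, B, D, E, F}.
Read 'x': {S, A, B, D, E, F} → {S, A, B, C, D, E, F}.
Read 'y': {S, A, B, C, D, E, F} → {S, A, B, D, E, F}.
Read 'x': {S, A, B, D, E, F} → {S, A, B, C, D, E, F}.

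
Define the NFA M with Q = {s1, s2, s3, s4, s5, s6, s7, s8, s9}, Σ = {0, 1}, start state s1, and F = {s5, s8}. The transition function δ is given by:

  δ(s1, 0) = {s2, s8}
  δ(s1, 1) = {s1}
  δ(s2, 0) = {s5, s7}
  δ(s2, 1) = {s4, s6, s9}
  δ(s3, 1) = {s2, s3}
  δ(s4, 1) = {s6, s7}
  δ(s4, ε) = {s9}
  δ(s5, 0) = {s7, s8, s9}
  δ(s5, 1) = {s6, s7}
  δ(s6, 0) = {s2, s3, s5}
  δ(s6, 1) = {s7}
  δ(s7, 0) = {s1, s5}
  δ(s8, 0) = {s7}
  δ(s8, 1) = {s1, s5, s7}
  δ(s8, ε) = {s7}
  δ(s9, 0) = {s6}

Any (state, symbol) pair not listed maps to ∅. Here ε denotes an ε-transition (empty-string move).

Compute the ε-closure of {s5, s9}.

Begin with {s5, s9}.
No ε-moves leave this set, so the closure equals the set itself.

{s5, s9}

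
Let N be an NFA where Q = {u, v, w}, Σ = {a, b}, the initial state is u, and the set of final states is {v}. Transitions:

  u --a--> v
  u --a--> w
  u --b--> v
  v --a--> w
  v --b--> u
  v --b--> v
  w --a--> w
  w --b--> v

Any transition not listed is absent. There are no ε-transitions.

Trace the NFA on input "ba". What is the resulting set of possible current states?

{w}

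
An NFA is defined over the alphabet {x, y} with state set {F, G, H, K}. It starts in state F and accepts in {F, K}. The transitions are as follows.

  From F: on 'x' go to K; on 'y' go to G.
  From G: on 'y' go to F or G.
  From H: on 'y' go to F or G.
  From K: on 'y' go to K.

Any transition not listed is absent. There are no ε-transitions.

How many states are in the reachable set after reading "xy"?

1

Start in {F}.
Read 'x': F→{K}; now {K}.
Read 'y': K→{K}; now {K}.
That set has 1 state.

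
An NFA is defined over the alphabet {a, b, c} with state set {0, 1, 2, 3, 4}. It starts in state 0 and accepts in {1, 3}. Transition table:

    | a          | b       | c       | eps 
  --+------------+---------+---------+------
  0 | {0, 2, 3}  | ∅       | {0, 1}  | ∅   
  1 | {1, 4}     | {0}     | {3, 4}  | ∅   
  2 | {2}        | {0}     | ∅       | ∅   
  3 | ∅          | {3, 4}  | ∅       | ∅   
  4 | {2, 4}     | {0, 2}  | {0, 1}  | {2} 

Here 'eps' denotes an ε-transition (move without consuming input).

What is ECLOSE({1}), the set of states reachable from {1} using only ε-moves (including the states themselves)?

{1}

Begin with {1}.
No ε-moves leave this set, so the closure equals the set itself.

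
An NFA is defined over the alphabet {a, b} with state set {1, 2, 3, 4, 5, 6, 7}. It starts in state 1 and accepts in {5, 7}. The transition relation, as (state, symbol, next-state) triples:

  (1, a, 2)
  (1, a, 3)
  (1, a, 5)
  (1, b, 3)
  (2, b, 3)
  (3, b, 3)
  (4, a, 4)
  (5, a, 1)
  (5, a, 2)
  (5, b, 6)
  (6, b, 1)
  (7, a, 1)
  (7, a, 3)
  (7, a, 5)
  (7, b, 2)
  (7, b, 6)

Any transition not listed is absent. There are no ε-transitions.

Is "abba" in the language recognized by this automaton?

Yes

Start in {1}.
Read 'a': {1} → {2, 3, 5}.
Read 'b': {2, 3, 5} → {3, 6}.
Read 'b': {3, 6} → {1, 3}.
Read 'a': {1, 3} → {2, 3, 5}.
The final set {2, 3, 5} contains the accepting state 5.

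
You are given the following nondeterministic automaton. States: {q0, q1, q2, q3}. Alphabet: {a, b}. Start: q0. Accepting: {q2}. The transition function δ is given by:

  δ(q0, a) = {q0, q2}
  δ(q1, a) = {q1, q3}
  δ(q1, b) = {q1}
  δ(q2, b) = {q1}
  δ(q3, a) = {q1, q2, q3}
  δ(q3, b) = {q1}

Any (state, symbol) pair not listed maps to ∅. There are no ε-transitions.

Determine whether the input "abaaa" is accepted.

Yes

Start in {q0}.
Read 'a': {q0} → {q0, q2}.
Read 'b': {q0, q2} → {q1}.
Read 'a': {q1} → {q1, q3}.
Read 'a': {q1, q3} → {q1, q2, q3}.
Read 'a': {q1, q2, q3} → {q1, q2, q3}.
The final set {q1, q2, q3} contains the accepting state q2.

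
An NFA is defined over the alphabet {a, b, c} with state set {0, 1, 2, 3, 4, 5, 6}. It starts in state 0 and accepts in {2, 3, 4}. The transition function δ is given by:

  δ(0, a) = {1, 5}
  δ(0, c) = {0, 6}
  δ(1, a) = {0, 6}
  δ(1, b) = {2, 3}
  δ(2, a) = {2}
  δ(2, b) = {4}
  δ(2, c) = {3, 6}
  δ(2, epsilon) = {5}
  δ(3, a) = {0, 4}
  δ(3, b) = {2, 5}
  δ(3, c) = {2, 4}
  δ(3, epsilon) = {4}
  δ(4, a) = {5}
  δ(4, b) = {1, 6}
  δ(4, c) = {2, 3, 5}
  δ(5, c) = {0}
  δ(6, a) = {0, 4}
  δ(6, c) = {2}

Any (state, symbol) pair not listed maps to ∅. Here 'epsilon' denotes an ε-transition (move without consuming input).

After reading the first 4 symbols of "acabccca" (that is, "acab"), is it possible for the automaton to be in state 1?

Start in {0}.
Read 'a': {0} → {1, 5}.
Read 'c': {1, 5} → {0}.
Read 'a': {0} → {1, 5}.
Read 'b': {1, 5} → {2, 3, 4, 5}.
State 1 is not in {2, 3, 4, 5}.

No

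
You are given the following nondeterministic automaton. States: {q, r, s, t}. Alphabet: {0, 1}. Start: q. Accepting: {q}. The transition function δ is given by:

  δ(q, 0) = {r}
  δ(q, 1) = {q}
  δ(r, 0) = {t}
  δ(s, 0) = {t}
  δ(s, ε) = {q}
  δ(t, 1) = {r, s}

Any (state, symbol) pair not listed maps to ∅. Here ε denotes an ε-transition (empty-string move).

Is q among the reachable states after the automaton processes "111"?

Yes

Start in {q}.
Read '1': {q} → {q}.
Read '1': {q} → {q}.
Read '1': {q} → {q}.
State q is in {q}.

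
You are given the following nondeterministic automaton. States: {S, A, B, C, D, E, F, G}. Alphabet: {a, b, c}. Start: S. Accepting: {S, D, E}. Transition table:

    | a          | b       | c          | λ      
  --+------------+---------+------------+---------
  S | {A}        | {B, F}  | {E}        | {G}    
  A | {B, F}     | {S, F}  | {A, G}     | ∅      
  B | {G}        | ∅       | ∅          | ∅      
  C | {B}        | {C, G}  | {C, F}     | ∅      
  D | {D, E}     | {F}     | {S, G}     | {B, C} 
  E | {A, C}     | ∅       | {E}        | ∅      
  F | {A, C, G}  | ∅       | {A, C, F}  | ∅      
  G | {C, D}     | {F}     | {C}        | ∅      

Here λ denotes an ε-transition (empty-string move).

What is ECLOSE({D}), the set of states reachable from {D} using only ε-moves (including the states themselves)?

Begin with {D}.
ε-move D → B; add B.
ε-move D → C; add C.

{B, C, D}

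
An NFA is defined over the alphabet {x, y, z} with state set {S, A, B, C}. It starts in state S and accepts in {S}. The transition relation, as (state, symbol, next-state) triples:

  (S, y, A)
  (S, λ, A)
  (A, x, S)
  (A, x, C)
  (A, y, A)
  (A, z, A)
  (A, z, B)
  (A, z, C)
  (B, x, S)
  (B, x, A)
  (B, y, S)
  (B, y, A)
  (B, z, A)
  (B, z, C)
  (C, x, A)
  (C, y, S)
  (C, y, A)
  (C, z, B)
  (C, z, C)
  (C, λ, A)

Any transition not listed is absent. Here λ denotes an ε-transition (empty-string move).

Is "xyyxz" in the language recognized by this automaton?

No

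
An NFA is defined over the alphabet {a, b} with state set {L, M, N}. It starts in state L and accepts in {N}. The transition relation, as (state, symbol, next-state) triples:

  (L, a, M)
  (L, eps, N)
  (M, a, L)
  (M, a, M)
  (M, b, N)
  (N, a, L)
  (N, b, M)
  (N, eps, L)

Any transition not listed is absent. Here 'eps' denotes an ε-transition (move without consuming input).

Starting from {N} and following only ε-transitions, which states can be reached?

{L, N}

Begin with {N}.
ε-move N → L; add L.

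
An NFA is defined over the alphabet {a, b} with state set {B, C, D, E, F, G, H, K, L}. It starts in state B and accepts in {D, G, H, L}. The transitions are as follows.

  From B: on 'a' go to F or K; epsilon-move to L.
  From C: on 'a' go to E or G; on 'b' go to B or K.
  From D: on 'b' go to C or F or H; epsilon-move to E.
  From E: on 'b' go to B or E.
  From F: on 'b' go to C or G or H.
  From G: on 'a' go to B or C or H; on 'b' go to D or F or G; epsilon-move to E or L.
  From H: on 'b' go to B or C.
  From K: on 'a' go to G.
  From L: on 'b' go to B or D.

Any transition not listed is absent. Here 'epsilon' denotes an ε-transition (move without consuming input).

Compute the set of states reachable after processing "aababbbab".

{B, C, D, E, F, G, H, K, L}

Start: ε-closure({B}) = {B, L}.
Read 'a': B→{F, K}, L→∅; now {F, K}.
Read 'a': F→∅, K→{G}; union {G}; ε-closure = {E, G, L}.
Read 'b': E→{B, E}, G→{D, F, G}, L→{B, D}; union {B, D, E, F, G}; ε-closure = {B, D, E, F, G, L}.
Read 'a': B→{F, K}, D→∅, E→∅, F→∅, G→{B, C, H}, L→∅; union {B, C, F, H, K}; ε-closure = {B, C, F, H, K, L}.
Read 'b': B→∅, C→{B, K}, F→{C, G, H}, H→{B, C}, K→∅, L→{B, D}; union {B, C, D, G, H, K}; ε-closure = {B, C, D, E, G, H, K, L}.
Read 'b': B→∅, C→{B, K}, D→{C, F, H}, E→{B, E}, G→{D, F, G}, H→{B, C}, K→∅, L→{B, D}; union {B, C, D, E, F, G, H, K}; ε-closure = {B, C, D, E, F, G, H, K, L}.
Read 'b': B→∅, C→{B, K}, D→{C, F, H}, E→{B, E}, F→{C, G, H}, G→{D, F, G}, H→{B, C}, K→∅, L→{B, D}; union {B, C, D, E, F, G, H, K}; ε-closure = {B, C, D, E, F, G, H, K, L}.
Read 'a': B→{F, K}, C→{E, G}, D→∅, E→∅, F→∅, G→{B, C, H}, H→∅, K→{G}, L→∅; union {B, C, E, F, G, H, K}; ε-closure = {B, C, E, F, G, H, K, L}.
Read 'b': B→∅, C→{B, K}, E→{B, E}, F→{C, G, H}, G→{D, F, G}, H→{B, C}, K→∅, L→{B, D}; union {B, C, D, E, F, G, H, K}; ε-closure = {B, C, D, E, F, G, H, K, L}.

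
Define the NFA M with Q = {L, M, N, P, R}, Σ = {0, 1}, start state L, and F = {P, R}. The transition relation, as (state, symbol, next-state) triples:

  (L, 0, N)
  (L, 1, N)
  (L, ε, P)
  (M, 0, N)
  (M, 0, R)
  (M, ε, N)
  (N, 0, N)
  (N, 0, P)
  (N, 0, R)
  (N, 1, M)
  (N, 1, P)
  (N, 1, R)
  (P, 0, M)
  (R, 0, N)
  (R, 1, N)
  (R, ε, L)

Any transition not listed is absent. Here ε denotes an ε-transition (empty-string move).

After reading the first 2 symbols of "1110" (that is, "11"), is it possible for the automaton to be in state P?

Yes

Start: ε-closure({L}) = {L, P}.
Read '1': L→{N}, P→∅; now {N}.
Read '1': N→{M, P, R}; union {M, P, R}; ε-closure = {L, M, N, P, R}.
State P is in {L, M, N, P, R}.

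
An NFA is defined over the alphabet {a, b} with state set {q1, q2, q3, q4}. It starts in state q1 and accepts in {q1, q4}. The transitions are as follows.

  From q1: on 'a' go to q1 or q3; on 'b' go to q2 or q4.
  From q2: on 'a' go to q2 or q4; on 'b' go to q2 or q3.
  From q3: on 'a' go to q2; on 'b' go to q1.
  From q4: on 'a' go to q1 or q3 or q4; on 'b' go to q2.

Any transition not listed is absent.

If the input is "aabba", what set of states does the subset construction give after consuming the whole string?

Start in {q1}.
Read 'a': {q1} → {q1, q3}.
Read 'a': {q1, q3} → {q1, q2, q3}.
Read 'b': {q1, q2, q3} → {q1, q2, q3, q4}.
Read 'b': {q1, q2, q3, q4} → {q1, q2, q3, q4}.
Read 'a': {q1, q2, q3, q4} → {q1, q2, q3, q4}.

{q1, q2, q3, q4}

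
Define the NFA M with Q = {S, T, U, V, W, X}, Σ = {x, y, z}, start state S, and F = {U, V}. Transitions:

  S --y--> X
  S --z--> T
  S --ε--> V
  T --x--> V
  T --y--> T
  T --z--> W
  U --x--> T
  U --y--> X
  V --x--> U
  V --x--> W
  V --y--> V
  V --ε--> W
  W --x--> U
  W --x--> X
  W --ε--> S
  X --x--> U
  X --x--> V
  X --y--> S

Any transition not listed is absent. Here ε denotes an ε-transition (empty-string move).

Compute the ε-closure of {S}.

{S, V, W}

Begin with {S}.
ε-move S → V; add V.
ε-move V → W; add W.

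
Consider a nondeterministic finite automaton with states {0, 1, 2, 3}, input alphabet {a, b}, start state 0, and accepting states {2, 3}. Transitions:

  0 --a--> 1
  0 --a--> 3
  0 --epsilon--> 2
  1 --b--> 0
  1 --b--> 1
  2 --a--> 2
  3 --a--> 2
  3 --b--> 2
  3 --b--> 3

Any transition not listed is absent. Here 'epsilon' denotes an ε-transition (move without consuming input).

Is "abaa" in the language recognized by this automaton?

Yes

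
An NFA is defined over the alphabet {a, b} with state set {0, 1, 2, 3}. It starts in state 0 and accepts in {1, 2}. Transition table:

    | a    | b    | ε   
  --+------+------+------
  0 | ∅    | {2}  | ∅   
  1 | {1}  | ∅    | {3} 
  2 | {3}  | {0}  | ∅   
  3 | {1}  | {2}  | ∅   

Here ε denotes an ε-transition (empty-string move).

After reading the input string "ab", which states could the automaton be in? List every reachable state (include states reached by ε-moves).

Start in {0}.
Read 'a': {0} → ∅.
The set is empty and remains empty for the remaining 1 symbol.

∅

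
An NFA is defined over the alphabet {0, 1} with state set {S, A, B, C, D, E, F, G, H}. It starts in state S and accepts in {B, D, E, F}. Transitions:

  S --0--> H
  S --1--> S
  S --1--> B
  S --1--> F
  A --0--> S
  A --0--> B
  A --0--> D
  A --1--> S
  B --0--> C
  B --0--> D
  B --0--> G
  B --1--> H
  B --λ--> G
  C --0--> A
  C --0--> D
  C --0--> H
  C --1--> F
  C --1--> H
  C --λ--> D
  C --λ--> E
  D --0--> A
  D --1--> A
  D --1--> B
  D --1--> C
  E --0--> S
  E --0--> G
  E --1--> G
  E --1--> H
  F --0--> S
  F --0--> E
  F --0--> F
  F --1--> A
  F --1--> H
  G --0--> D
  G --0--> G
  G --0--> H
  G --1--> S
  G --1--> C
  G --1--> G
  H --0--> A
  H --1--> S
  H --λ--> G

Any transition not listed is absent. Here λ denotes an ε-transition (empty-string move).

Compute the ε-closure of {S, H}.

{S, G, H}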